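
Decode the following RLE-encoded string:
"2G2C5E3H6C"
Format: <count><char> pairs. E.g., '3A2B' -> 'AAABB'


Expanding each <count><char> pair:
  2G -> 'GG'
  2C -> 'CC'
  5E -> 'EEEEE'
  3H -> 'HHH'
  6C -> 'CCCCCC'

Decoded = GGCCEEEEEHHHCCCCCC


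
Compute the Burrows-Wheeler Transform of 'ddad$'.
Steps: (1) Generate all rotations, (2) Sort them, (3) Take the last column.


Rotations (sorted):
  0: $ddad -> last char: d
  1: ad$dd -> last char: d
  2: d$dda -> last char: a
  3: dad$d -> last char: d
  4: ddad$ -> last char: $


BWT = ddad$


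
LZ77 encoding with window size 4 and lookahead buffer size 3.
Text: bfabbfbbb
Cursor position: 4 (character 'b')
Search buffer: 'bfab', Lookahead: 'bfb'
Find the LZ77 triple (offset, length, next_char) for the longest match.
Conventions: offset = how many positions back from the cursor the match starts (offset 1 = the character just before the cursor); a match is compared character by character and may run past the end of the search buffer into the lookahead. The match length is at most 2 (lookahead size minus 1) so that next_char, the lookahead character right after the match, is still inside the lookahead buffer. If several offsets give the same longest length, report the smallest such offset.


Try each offset into the search buffer:
  offset=1 (pos 3, char 'b'): match length 1
  offset=2 (pos 2, char 'a'): match length 0
  offset=3 (pos 1, char 'f'): match length 0
  offset=4 (pos 0, char 'b'): match length 2
Longest match has length 2 at offset 4.
next_char = character at position 4 + 2 = 6 -> 'b'

Best match: offset=4, length=2 (matching 'bf' starting at position 0)
LZ77 triple: (4, 2, 'b')


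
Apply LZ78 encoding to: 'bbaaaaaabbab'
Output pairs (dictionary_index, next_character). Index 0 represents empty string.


LZ78 encoding steps:
Dictionary: {0: ''}
Step 1: w='' (idx 0), next='b' -> output (0, 'b'), add 'b' as idx 1
Step 2: w='b' (idx 1), next='a' -> output (1, 'a'), add 'ba' as idx 2
Step 3: w='' (idx 0), next='a' -> output (0, 'a'), add 'a' as idx 3
Step 4: w='a' (idx 3), next='a' -> output (3, 'a'), add 'aa' as idx 4
Step 5: w='aa' (idx 4), next='b' -> output (4, 'b'), add 'aab' as idx 5
Step 6: w='ba' (idx 2), next='b' -> output (2, 'b'), add 'bab' as idx 6


Encoded: [(0, 'b'), (1, 'a'), (0, 'a'), (3, 'a'), (4, 'b'), (2, 'b')]


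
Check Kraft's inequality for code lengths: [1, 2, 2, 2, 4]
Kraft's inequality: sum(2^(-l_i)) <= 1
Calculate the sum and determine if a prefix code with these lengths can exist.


Sum = 2^(-1) + 2^(-2) + 2^(-2) + 2^(-2) + 2^(-4)
    = 0.5 + 0.25 + 0.25 + 0.25 + 0.0625
    = 21/16 = 1.3125
Since 1.3125 > 1, Kraft's inequality is NOT satisfied.
A prefix code with these lengths CANNOT exist.

Kraft sum = 1.3125. Not satisfied.


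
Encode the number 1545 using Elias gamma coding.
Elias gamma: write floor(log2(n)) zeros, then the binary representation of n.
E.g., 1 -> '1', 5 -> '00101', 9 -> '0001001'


num_bits = floor(log2(1545)) + 1 = 11
leading_zeros = num_bits - 1 = 10
binary(1545) = 11000001001

Elias gamma(1545) = '0000000000' + '11000001001' = 000000000011000001001 (21 bits)


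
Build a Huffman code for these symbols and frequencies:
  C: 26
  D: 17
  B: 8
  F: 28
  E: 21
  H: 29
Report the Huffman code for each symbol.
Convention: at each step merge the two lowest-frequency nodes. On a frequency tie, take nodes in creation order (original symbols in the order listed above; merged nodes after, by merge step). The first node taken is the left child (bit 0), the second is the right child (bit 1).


Huffman tree construction:
Step 1: Merge B(8) + D(17) = 25
Step 2: Merge E(21) + (B+D)(25) = 46
Step 3: Merge C(26) + F(28) = 54
Step 4: Merge H(29) + (E+(B+D))(46) = 75
Step 5: Merge (C+F)(54) + (H+(E+(B+D)))(75) = 129
Read each symbol's code off the tree from the root (left child = 0, right child = 1).

Codes:
  C: 00 (length 2)
  D: 1111 (length 4)
  B: 1110 (length 4)
  F: 01 (length 2)
  E: 110 (length 3)
  H: 10 (length 2)
Average code length: 329/129 = 2.5504 bits/symbol


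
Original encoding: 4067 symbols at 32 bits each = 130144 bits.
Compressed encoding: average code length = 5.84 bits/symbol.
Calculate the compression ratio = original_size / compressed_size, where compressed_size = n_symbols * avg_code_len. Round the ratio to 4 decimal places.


original_size = n_symbols * orig_bits = 4067 * 32 = 130144 bits
compressed_size = n_symbols * avg_code_len = 4067 * 5.84 = 23751.28 bits
ratio = original_size / compressed_size = 130144 / 23751.28 = 5.4795

Compression ratio = 5.4795


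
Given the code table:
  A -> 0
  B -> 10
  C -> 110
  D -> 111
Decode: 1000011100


Decoding:
10 -> B
0 -> A
0 -> A
0 -> A
111 -> D
0 -> A
0 -> A


Result: BAAADAA


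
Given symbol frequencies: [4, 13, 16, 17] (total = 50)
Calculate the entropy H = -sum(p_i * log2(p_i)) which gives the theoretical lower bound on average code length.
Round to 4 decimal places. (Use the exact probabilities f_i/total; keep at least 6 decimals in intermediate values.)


Per-symbol terms -p_i * log2(p_i) with p_i = f_i/50:
  p = 4/50 = 0.080000: log2(p) = -3.643856, -p*log2(p) = 0.291508
  p = 13/50 = 0.260000: log2(p) = -1.943416, -p*log2(p) = 0.505288
  p = 16/50 = 0.320000: log2(p) = -1.643856, -p*log2(p) = 0.526034
  p = 17/50 = 0.340000: log2(p) = -1.556393, -p*log2(p) = 0.529174
H = 0.291508 + 0.505288 + 0.526034 + 0.529174 = 1.852004

H = 1.852 bits/symbol


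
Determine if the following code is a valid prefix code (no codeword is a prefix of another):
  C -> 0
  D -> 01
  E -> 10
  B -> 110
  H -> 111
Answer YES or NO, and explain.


Checking each pair (does one codeword prefix another?):
  C='0' vs D='01': prefix -- VIOLATION

NO -- this is NOT a valid prefix code. C (0) is a prefix of D (01).


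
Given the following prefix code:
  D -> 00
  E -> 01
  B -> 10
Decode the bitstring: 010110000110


Decoding step by step:
Bits 01 -> E
Bits 01 -> E
Bits 10 -> B
Bits 00 -> D
Bits 01 -> E
Bits 10 -> B


Decoded message: EEBDEB


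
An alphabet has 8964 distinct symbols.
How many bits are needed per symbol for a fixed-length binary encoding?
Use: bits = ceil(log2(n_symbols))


log2(8964) = 13.1299
Bracket: 2^13 = 8192 < 8964 <= 2^14 = 16384
So ceil(log2(8964)) = 14

bits = ceil(log2(8964)) = ceil(13.1299) = 14 bits


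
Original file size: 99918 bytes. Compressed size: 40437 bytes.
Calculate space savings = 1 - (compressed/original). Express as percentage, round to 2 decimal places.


ratio = compressed/original = 40437/99918 = 0.404702
savings = 1 - ratio = 1 - 0.404702 = 0.595298
as a percentage: 0.595298 * 100 = 59.53%

Space savings = 1 - 40437/99918 = 59.53%


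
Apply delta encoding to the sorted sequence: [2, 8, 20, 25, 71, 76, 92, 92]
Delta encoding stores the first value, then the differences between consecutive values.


First value: 2
Deltas:
  8 - 2 = 6
  20 - 8 = 12
  25 - 20 = 5
  71 - 25 = 46
  76 - 71 = 5
  92 - 76 = 16
  92 - 92 = 0


Delta encoded: [2, 6, 12, 5, 46, 5, 16, 0]


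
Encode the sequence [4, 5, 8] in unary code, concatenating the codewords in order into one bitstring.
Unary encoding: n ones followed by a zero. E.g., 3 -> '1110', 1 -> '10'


Encode each number as n ones followed by a terminating 0:
  4 -> 11110 (5 bits)
  5 -> 111110 (6 bits)
  8 -> 111111110 (9 bits)
Total length = 5 + 6 + 9 = 20 bits.

Unary([4, 5, 8]) = 11110111110111111110 (20 bits)


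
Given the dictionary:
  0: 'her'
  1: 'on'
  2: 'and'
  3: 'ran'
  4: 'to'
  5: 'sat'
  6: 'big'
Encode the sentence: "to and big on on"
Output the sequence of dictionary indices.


Look up each word in the dictionary:
  'to' -> 4
  'and' -> 2
  'big' -> 6
  'on' -> 1
  'on' -> 1

Encoded: [4, 2, 6, 1, 1]


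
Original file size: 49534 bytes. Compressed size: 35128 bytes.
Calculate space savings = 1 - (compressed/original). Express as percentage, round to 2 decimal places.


ratio = compressed/original = 35128/49534 = 0.709169
savings = 1 - ratio = 1 - 0.709169 = 0.290831
as a percentage: 0.290831 * 100 = 29.08%

Space savings = 1 - 35128/49534 = 29.08%


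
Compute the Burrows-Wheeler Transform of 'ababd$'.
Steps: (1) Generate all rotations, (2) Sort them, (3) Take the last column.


Rotations (sorted):
  0: $ababd -> last char: d
  1: ababd$ -> last char: $
  2: abd$ab -> last char: b
  3: babd$a -> last char: a
  4: bd$aba -> last char: a
  5: d$abab -> last char: b


BWT = d$baab


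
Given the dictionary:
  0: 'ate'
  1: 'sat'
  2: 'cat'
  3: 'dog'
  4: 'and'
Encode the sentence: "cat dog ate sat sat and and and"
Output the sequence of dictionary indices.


Look up each word in the dictionary:
  'cat' -> 2
  'dog' -> 3
  'ate' -> 0
  'sat' -> 1
  'sat' -> 1
  'and' -> 4
  'and' -> 4
  'and' -> 4

Encoded: [2, 3, 0, 1, 1, 4, 4, 4]


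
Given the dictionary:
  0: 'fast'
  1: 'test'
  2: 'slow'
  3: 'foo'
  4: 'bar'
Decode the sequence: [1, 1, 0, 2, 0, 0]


Look up each index in the dictionary:
  1 -> 'test'
  1 -> 'test'
  0 -> 'fast'
  2 -> 'slow'
  0 -> 'fast'
  0 -> 'fast'

Decoded: "test test fast slow fast fast"


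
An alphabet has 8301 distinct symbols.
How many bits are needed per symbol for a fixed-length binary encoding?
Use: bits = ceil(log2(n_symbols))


log2(8301) = 13.0191
Bracket: 2^13 = 8192 < 8301 <= 2^14 = 16384
So ceil(log2(8301)) = 14

bits = ceil(log2(8301)) = ceil(13.0191) = 14 bits


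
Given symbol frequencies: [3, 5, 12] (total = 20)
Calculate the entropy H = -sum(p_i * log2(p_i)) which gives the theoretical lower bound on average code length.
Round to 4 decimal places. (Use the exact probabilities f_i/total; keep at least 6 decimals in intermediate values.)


Per-symbol terms -p_i * log2(p_i) with p_i = f_i/20:
  p = 3/20 = 0.150000: log2(p) = -2.736966, -p*log2(p) = 0.410545
  p = 5/20 = 0.250000: log2(p) = -2.000000, -p*log2(p) = 0.500000
  p = 12/20 = 0.600000: log2(p) = -0.736966, -p*log2(p) = 0.442179
H = 0.410545 + 0.500000 + 0.442179 = 1.352724

H = 1.3527 bits/symbol


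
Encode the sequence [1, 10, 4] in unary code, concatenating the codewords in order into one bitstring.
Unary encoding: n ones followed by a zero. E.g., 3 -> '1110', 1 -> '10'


Encode each number as n ones followed by a terminating 0:
  1 -> 10 (2 bits)
  10 -> 11111111110 (11 bits)
  4 -> 11110 (5 bits)
Total length = 2 + 11 + 5 = 18 bits.

Unary([1, 10, 4]) = 101111111111011110 (18 bits)


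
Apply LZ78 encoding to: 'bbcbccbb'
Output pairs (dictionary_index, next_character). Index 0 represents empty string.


LZ78 encoding steps:
Dictionary: {0: ''}
Step 1: w='' (idx 0), next='b' -> output (0, 'b'), add 'b' as idx 1
Step 2: w='b' (idx 1), next='c' -> output (1, 'c'), add 'bc' as idx 2
Step 3: w='bc' (idx 2), next='c' -> output (2, 'c'), add 'bcc' as idx 3
Step 4: w='b' (idx 1), next='b' -> output (1, 'b'), add 'bb' as idx 4


Encoded: [(0, 'b'), (1, 'c'), (2, 'c'), (1, 'b')]


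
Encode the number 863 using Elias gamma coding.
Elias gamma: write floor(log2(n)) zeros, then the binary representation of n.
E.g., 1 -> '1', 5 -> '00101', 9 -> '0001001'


num_bits = floor(log2(863)) + 1 = 10
leading_zeros = num_bits - 1 = 9
binary(863) = 1101011111

Elias gamma(863) = '000000000' + '1101011111' = 0000000001101011111 (19 bits)


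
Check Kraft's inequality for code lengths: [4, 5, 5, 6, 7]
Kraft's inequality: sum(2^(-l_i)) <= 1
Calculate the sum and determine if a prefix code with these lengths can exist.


Sum = 2^(-4) + 2^(-5) + 2^(-5) + 2^(-6) + 2^(-7)
    = 0.0625 + 0.03125 + 0.03125 + 0.015625 + 0.0078125
    = 19/128 = 0.1484375
Since 0.1484375 <= 1, Kraft's inequality IS satisfied.
A prefix code with these lengths CAN exist.

Kraft sum = 0.1484375. Satisfied.


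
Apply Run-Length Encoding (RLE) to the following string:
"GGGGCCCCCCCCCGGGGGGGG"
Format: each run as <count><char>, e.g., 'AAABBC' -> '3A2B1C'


Scanning runs left to right:
  i=0: run of 'G' x 4 -> '4G'
  i=4: run of 'C' x 9 -> '9C'
  i=13: run of 'G' x 8 -> '8G'

RLE = 4G9C8G


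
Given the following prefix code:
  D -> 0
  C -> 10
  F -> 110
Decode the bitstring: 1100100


Decoding step by step:
Bits 110 -> F
Bits 0 -> D
Bits 10 -> C
Bits 0 -> D


Decoded message: FDCD


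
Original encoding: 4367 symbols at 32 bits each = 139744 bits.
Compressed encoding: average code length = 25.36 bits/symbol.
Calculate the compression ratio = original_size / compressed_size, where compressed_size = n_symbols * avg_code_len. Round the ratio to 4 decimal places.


original_size = n_symbols * orig_bits = 4367 * 32 = 139744 bits
compressed_size = n_symbols * avg_code_len = 4367 * 25.36 = 110747.12 bits
ratio = original_size / compressed_size = 139744 / 110747.12 = 1.2618

Compression ratio = 1.2618


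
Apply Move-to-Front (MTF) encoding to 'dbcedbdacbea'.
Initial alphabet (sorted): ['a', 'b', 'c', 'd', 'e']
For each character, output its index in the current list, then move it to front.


MTF encoding:
'd': index 3 in ['a', 'b', 'c', 'd', 'e'] -> ['d', 'a', 'b', 'c', 'e']
'b': index 2 in ['d', 'a', 'b', 'c', 'e'] -> ['b', 'd', 'a', 'c', 'e']
'c': index 3 in ['b', 'd', 'a', 'c', 'e'] -> ['c', 'b', 'd', 'a', 'e']
'e': index 4 in ['c', 'b', 'd', 'a', 'e'] -> ['e', 'c', 'b', 'd', 'a']
'd': index 3 in ['e', 'c', 'b', 'd', 'a'] -> ['d', 'e', 'c', 'b', 'a']
'b': index 3 in ['d', 'e', 'c', 'b', 'a'] -> ['b', 'd', 'e', 'c', 'a']
'd': index 1 in ['b', 'd', 'e', 'c', 'a'] -> ['d', 'b', 'e', 'c', 'a']
'a': index 4 in ['d', 'b', 'e', 'c', 'a'] -> ['a', 'd', 'b', 'e', 'c']
'c': index 4 in ['a', 'd', 'b', 'e', 'c'] -> ['c', 'a', 'd', 'b', 'e']
'b': index 3 in ['c', 'a', 'd', 'b', 'e'] -> ['b', 'c', 'a', 'd', 'e']
'e': index 4 in ['b', 'c', 'a', 'd', 'e'] -> ['e', 'b', 'c', 'a', 'd']
'a': index 3 in ['e', 'b', 'c', 'a', 'd'] -> ['a', 'e', 'b', 'c', 'd']


Output: [3, 2, 3, 4, 3, 3, 1, 4, 4, 3, 4, 3]


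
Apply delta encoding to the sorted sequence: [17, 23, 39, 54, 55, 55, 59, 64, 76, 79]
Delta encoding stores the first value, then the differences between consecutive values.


First value: 17
Deltas:
  23 - 17 = 6
  39 - 23 = 16
  54 - 39 = 15
  55 - 54 = 1
  55 - 55 = 0
  59 - 55 = 4
  64 - 59 = 5
  76 - 64 = 12
  79 - 76 = 3


Delta encoded: [17, 6, 16, 15, 1, 0, 4, 5, 12, 3]


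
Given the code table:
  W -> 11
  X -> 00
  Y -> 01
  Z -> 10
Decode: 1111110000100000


Decoding:
11 -> W
11 -> W
11 -> W
00 -> X
00 -> X
10 -> Z
00 -> X
00 -> X


Result: WWWXXZXX


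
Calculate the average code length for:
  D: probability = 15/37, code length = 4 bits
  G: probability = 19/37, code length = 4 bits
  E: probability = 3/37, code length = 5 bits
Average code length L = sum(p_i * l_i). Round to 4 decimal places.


Weighted contributions p_i * l_i:
  D: (15/37) * 4 = 60/37
  G: (19/37) * 4 = 76/37
  E: (3/37) * 5 = 15/37
Sum = (60 + 76 + 15)/37 = 151/37

L = 151/37 = 4.0811 bits/symbol


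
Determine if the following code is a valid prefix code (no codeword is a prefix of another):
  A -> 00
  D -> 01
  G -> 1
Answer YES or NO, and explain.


Checking each pair (does one codeword prefix another?):
  A='00' vs D='01': no prefix
  A='00' vs G='1': no prefix
  D='01' vs A='00': no prefix
  D='01' vs G='1': no prefix
  G='1' vs A='00': no prefix
  G='1' vs D='01': no prefix
No violation found over all pairs.

YES -- this is a valid prefix code. No codeword is a prefix of any other codeword.


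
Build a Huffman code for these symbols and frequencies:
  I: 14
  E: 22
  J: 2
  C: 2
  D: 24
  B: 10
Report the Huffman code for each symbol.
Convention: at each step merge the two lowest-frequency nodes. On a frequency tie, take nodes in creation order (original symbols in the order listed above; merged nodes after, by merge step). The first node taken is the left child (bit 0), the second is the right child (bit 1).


Huffman tree construction:
Step 1: Merge J(2) + C(2) = 4
Step 2: Merge (J+C)(4) + B(10) = 14
Step 3: Merge I(14) + ((J+C)+B)(14) = 28
Step 4: Merge E(22) + D(24) = 46
Step 5: Merge (I+((J+C)+B))(28) + (E+D)(46) = 74
Read each symbol's code off the tree from the root (left child = 0, right child = 1).

Codes:
  I: 00 (length 2)
  E: 10 (length 2)
  J: 0100 (length 4)
  C: 0101 (length 4)
  D: 11 (length 2)
  B: 011 (length 3)
Average code length: 166/74 = 2.2432 bits/symbol


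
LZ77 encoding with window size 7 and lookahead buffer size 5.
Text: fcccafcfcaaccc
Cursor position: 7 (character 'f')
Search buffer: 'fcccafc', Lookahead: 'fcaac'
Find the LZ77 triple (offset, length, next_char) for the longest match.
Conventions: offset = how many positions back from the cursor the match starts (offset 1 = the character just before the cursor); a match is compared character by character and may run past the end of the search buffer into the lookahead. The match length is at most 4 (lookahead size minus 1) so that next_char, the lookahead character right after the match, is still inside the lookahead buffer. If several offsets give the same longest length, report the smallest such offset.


Try each offset into the search buffer:
  offset=1 (pos 6, char 'c'): match length 0
  offset=2 (pos 5, char 'f'): match length 2
  offset=3 (pos 4, char 'a'): match length 0
  offset=4 (pos 3, char 'c'): match length 0
  offset=5 (pos 2, char 'c'): match length 0
  offset=6 (pos 1, char 'c'): match length 0
  offset=7 (pos 0, char 'f'): match length 2
Longest match has length 2, found at offsets 2, 7; take the smallest, offset 2.
next_char = character at position 7 + 2 = 9 -> 'a'

Best match: offset=2, length=2 (matching 'fc' starting at position 5)
LZ77 triple: (2, 2, 'a')


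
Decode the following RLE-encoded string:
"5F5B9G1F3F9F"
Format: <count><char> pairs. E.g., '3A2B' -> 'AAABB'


Expanding each <count><char> pair:
  5F -> 'FFFFF'
  5B -> 'BBBBB'
  9G -> 'GGGGGGGGG'
  1F -> 'F'
  3F -> 'FFF'
  9F -> 'FFFFFFFFF'

Decoded = FFFFFBBBBBGGGGGGGGGFFFFFFFFFFFFF


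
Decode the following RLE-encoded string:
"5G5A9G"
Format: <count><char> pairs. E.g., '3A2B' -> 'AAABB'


Expanding each <count><char> pair:
  5G -> 'GGGGG'
  5A -> 'AAAAA'
  9G -> 'GGGGGGGGG'

Decoded = GGGGGAAAAAGGGGGGGGG


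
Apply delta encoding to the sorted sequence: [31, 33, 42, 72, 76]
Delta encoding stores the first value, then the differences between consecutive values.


First value: 31
Deltas:
  33 - 31 = 2
  42 - 33 = 9
  72 - 42 = 30
  76 - 72 = 4


Delta encoded: [31, 2, 9, 30, 4]


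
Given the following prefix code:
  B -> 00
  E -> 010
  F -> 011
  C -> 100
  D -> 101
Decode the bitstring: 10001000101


Decoding step by step:
Bits 100 -> C
Bits 010 -> E
Bits 00 -> B
Bits 101 -> D


Decoded message: CEBD


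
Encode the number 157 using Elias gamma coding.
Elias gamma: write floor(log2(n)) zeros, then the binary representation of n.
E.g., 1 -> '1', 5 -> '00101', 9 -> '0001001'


num_bits = floor(log2(157)) + 1 = 8
leading_zeros = num_bits - 1 = 7
binary(157) = 10011101

Elias gamma(157) = '0000000' + '10011101' = 000000010011101 (15 bits)


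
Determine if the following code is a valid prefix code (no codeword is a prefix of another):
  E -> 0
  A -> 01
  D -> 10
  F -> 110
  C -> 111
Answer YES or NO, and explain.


Checking each pair (does one codeword prefix another?):
  E='0' vs A='01': prefix -- VIOLATION

NO -- this is NOT a valid prefix code. E (0) is a prefix of A (01).


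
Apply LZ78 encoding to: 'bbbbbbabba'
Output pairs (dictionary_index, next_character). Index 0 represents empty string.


LZ78 encoding steps:
Dictionary: {0: ''}
Step 1: w='' (idx 0), next='b' -> output (0, 'b'), add 'b' as idx 1
Step 2: w='b' (idx 1), next='b' -> output (1, 'b'), add 'bb' as idx 2
Step 3: w='bb' (idx 2), next='b' -> output (2, 'b'), add 'bbb' as idx 3
Step 4: w='' (idx 0), next='a' -> output (0, 'a'), add 'a' as idx 4
Step 5: w='bb' (idx 2), next='a' -> output (2, 'a'), add 'bba' as idx 5


Encoded: [(0, 'b'), (1, 'b'), (2, 'b'), (0, 'a'), (2, 'a')]


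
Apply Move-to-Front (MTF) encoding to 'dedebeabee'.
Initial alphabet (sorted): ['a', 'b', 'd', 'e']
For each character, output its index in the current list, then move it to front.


MTF encoding:
'd': index 2 in ['a', 'b', 'd', 'e'] -> ['d', 'a', 'b', 'e']
'e': index 3 in ['d', 'a', 'b', 'e'] -> ['e', 'd', 'a', 'b']
'd': index 1 in ['e', 'd', 'a', 'b'] -> ['d', 'e', 'a', 'b']
'e': index 1 in ['d', 'e', 'a', 'b'] -> ['e', 'd', 'a', 'b']
'b': index 3 in ['e', 'd', 'a', 'b'] -> ['b', 'e', 'd', 'a']
'e': index 1 in ['b', 'e', 'd', 'a'] -> ['e', 'b', 'd', 'a']
'a': index 3 in ['e', 'b', 'd', 'a'] -> ['a', 'e', 'b', 'd']
'b': index 2 in ['a', 'e', 'b', 'd'] -> ['b', 'a', 'e', 'd']
'e': index 2 in ['b', 'a', 'e', 'd'] -> ['e', 'b', 'a', 'd']
'e': index 0 in ['e', 'b', 'a', 'd'] -> ['e', 'b', 'a', 'd']


Output: [2, 3, 1, 1, 3, 1, 3, 2, 2, 0]


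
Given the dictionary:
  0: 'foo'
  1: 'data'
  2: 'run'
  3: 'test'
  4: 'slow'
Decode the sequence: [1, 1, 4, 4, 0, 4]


Look up each index in the dictionary:
  1 -> 'data'
  1 -> 'data'
  4 -> 'slow'
  4 -> 'slow'
  0 -> 'foo'
  4 -> 'slow'

Decoded: "data data slow slow foo slow"


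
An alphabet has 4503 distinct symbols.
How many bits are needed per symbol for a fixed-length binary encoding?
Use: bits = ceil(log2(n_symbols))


log2(4503) = 12.1367
Bracket: 2^12 = 4096 < 4503 <= 2^13 = 8192
So ceil(log2(4503)) = 13

bits = ceil(log2(4503)) = ceil(12.1367) = 13 bits


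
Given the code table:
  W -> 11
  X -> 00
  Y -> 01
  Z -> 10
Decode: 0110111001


Decoding:
01 -> Y
10 -> Z
11 -> W
10 -> Z
01 -> Y


Result: YZWZY


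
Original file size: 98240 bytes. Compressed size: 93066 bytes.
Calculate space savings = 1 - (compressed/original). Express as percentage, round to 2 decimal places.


ratio = compressed/original = 93066/98240 = 0.947333
savings = 1 - ratio = 1 - 0.947333 = 0.052667
as a percentage: 0.052667 * 100 = 5.27%

Space savings = 1 - 93066/98240 = 5.27%


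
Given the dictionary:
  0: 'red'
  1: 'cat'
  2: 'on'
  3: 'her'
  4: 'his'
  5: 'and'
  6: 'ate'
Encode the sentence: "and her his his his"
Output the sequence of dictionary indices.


Look up each word in the dictionary:
  'and' -> 5
  'her' -> 3
  'his' -> 4
  'his' -> 4
  'his' -> 4

Encoded: [5, 3, 4, 4, 4]


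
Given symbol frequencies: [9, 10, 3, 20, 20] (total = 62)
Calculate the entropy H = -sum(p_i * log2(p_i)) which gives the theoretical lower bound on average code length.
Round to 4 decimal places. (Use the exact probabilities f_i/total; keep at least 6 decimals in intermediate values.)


Per-symbol terms -p_i * log2(p_i) with p_i = f_i/62:
  p = 9/62 = 0.145161: log2(p) = -2.784271, -p*log2(p) = 0.404168
  p = 10/62 = 0.161290: log2(p) = -2.632268, -p*log2(p) = 0.424559
  p = 3/62 = 0.048387: log2(p) = -4.369234, -p*log2(p) = 0.211415
  p = 20/62 = 0.322581: log2(p) = -1.632268, -p*log2(p) = 0.526538
  p = 20/62 = 0.322581: log2(p) = -1.632268, -p*log2(p) = 0.526538
H = 0.404168 + 0.424559 + 0.211415 + 0.526538 + 0.526538 = 2.093218

H = 2.0932 bits/symbol


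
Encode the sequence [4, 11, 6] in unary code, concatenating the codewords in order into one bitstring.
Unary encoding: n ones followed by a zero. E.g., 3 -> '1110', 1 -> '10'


Encode each number as n ones followed by a terminating 0:
  4 -> 11110 (5 bits)
  11 -> 111111111110 (12 bits)
  6 -> 1111110 (7 bits)
Total length = 5 + 12 + 7 = 24 bits.

Unary([4, 11, 6]) = 111101111111111101111110 (24 bits)


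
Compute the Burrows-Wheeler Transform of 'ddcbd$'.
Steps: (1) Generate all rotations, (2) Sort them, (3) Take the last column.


Rotations (sorted):
  0: $ddcbd -> last char: d
  1: bd$ddc -> last char: c
  2: cbd$dd -> last char: d
  3: d$ddcb -> last char: b
  4: dcbd$d -> last char: d
  5: ddcbd$ -> last char: $


BWT = dcdbd$


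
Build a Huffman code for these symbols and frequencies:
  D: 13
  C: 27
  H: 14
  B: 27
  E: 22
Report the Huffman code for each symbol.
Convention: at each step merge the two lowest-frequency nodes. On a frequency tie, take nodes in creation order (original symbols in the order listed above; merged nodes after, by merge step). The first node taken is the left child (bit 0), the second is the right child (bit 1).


Huffman tree construction:
Step 1: Merge D(13) + H(14) = 27
Step 2: Merge E(22) + C(27) = 49
Step 3: Merge B(27) + (D+H)(27) = 54
Step 4: Merge (E+C)(49) + (B+(D+H))(54) = 103
Read each symbol's code off the tree from the root (left child = 0, right child = 1).

Codes:
  D: 110 (length 3)
  C: 01 (length 2)
  H: 111 (length 3)
  B: 10 (length 2)
  E: 00 (length 2)
Average code length: 233/103 = 2.2621 bits/symbol


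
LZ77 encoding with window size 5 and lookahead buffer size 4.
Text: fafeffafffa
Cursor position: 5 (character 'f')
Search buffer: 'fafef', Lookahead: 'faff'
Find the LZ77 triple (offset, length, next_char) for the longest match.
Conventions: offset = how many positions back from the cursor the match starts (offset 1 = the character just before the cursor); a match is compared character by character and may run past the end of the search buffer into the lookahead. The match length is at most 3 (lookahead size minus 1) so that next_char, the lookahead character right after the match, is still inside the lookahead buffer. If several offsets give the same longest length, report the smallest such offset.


Try each offset into the search buffer:
  offset=1 (pos 4, char 'f'): match length 1
  offset=2 (pos 3, char 'e'): match length 0
  offset=3 (pos 2, char 'f'): match length 1
  offset=4 (pos 1, char 'a'): match length 0
  offset=5 (pos 0, char 'f'): match length 3
Longest match has length 3 at offset 5.
next_char = character at position 5 + 3 = 8 -> 'f'

Best match: offset=5, length=3 (matching 'faf' starting at position 0)
LZ77 triple: (5, 3, 'f')


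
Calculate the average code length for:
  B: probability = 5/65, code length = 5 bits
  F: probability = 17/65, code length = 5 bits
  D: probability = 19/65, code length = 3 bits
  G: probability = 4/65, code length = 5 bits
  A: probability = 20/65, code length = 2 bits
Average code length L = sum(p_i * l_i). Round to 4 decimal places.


Weighted contributions p_i * l_i:
  B: (5/65) * 5 = 25/65
  F: (17/65) * 5 = 85/65
  D: (19/65) * 3 = 57/65
  G: (4/65) * 5 = 20/65
  A: (20/65) * 2 = 40/65
Sum = (25 + 85 + 57 + 20 + 40)/65 = 227/65

L = 227/65 = 3.4923 bits/symbol


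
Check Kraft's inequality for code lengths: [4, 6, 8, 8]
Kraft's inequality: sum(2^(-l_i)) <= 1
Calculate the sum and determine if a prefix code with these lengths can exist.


Sum = 2^(-4) + 2^(-6) + 2^(-8) + 2^(-8)
    = 0.0625 + 0.015625 + 0.00390625 + 0.00390625
    = 22/256 = 0.0859375
Since 0.0859375 <= 1, Kraft's inequality IS satisfied.
A prefix code with these lengths CAN exist.

Kraft sum = 0.0859375. Satisfied.


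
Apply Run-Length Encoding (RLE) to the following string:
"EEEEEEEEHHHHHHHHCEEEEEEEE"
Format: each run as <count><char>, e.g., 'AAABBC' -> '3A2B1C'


Scanning runs left to right:
  i=0: run of 'E' x 8 -> '8E'
  i=8: run of 'H' x 8 -> '8H'
  i=16: run of 'C' x 1 -> '1C'
  i=17: run of 'E' x 8 -> '8E'

RLE = 8E8H1C8E


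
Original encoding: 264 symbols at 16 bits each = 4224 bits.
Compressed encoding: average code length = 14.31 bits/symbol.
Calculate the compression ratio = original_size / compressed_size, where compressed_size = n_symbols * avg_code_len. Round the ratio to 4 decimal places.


original_size = n_symbols * orig_bits = 264 * 16 = 4224 bits
compressed_size = n_symbols * avg_code_len = 264 * 14.31 = 3777.84 bits
ratio = original_size / compressed_size = 4224 / 3777.84 = 1.1181

Compression ratio = 1.1181


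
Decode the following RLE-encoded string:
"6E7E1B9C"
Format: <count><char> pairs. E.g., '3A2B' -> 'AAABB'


Expanding each <count><char> pair:
  6E -> 'EEEEEE'
  7E -> 'EEEEEEE'
  1B -> 'B'
  9C -> 'CCCCCCCCC'

Decoded = EEEEEEEEEEEEEBCCCCCCCCC


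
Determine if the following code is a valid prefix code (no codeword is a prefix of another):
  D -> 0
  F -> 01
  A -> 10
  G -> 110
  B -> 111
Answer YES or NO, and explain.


Checking each pair (does one codeword prefix another?):
  D='0' vs F='01': prefix -- VIOLATION

NO -- this is NOT a valid prefix code. D (0) is a prefix of F (01).


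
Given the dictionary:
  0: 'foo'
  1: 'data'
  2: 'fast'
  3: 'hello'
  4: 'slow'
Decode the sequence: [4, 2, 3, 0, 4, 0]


Look up each index in the dictionary:
  4 -> 'slow'
  2 -> 'fast'
  3 -> 'hello'
  0 -> 'foo'
  4 -> 'slow'
  0 -> 'foo'

Decoded: "slow fast hello foo slow foo"


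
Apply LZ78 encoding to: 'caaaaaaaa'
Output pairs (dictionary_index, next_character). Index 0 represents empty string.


LZ78 encoding steps:
Dictionary: {0: ''}
Step 1: w='' (idx 0), next='c' -> output (0, 'c'), add 'c' as idx 1
Step 2: w='' (idx 0), next='a' -> output (0, 'a'), add 'a' as idx 2
Step 3: w='a' (idx 2), next='a' -> output (2, 'a'), add 'aa' as idx 3
Step 4: w='aa' (idx 3), next='a' -> output (3, 'a'), add 'aaa' as idx 4
Step 5: w='aa' (idx 3), end of input -> output (3, '')


Encoded: [(0, 'c'), (0, 'a'), (2, 'a'), (3, 'a'), (3, '')]


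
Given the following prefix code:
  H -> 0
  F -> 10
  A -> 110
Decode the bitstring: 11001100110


Decoding step by step:
Bits 110 -> A
Bits 0 -> H
Bits 110 -> A
Bits 0 -> H
Bits 110 -> A


Decoded message: AHAHA


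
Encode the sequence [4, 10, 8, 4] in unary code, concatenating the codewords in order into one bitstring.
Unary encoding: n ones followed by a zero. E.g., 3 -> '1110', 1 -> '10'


Encode each number as n ones followed by a terminating 0:
  4 -> 11110 (5 bits)
  10 -> 11111111110 (11 bits)
  8 -> 111111110 (9 bits)
  4 -> 11110 (5 bits)
Total length = 5 + 11 + 9 + 5 = 30 bits.

Unary([4, 10, 8, 4]) = 111101111111111011111111011110 (30 bits)


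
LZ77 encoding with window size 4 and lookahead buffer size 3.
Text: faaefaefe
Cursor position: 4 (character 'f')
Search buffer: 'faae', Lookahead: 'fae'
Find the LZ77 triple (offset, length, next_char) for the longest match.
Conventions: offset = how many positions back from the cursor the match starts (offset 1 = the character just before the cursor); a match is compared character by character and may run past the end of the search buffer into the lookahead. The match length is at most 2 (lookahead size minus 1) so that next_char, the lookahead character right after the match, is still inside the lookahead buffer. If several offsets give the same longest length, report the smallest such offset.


Try each offset into the search buffer:
  offset=1 (pos 3, char 'e'): match length 0
  offset=2 (pos 2, char 'a'): match length 0
  offset=3 (pos 1, char 'a'): match length 0
  offset=4 (pos 0, char 'f'): match length 2
Longest match has length 2 at offset 4.
next_char = character at position 4 + 2 = 6 -> 'e'

Best match: offset=4, length=2 (matching 'fa' starting at position 0)
LZ77 triple: (4, 2, 'e')


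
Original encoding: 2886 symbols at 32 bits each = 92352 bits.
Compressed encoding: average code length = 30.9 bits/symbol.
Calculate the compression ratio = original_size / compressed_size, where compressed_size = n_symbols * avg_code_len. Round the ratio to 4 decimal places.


original_size = n_symbols * orig_bits = 2886 * 32 = 92352 bits
compressed_size = n_symbols * avg_code_len = 2886 * 30.9 = 89177.4 bits
ratio = original_size / compressed_size = 92352 / 89177.4 = 1.0356

Compression ratio = 1.0356


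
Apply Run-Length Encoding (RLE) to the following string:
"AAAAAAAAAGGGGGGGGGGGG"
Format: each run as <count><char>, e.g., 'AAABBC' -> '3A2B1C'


Scanning runs left to right:
  i=0: run of 'A' x 9 -> '9A'
  i=9: run of 'G' x 12 -> '12G'

RLE = 9A12G


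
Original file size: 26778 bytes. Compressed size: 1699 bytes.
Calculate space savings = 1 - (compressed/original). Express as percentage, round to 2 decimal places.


ratio = compressed/original = 1699/26778 = 0.063448
savings = 1 - ratio = 1 - 0.063448 = 0.936552
as a percentage: 0.936552 * 100 = 93.66%

Space savings = 1 - 1699/26778 = 93.66%


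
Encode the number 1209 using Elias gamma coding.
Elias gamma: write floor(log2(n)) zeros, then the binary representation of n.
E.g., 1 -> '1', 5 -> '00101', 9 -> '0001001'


num_bits = floor(log2(1209)) + 1 = 11
leading_zeros = num_bits - 1 = 10
binary(1209) = 10010111001

Elias gamma(1209) = '0000000000' + '10010111001' = 000000000010010111001 (21 bits)


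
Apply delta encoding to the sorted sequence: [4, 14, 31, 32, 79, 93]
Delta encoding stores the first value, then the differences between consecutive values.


First value: 4
Deltas:
  14 - 4 = 10
  31 - 14 = 17
  32 - 31 = 1
  79 - 32 = 47
  93 - 79 = 14


Delta encoded: [4, 10, 17, 1, 47, 14]


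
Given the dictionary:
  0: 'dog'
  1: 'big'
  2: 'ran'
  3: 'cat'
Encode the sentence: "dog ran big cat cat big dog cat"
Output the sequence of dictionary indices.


Look up each word in the dictionary:
  'dog' -> 0
  'ran' -> 2
  'big' -> 1
  'cat' -> 3
  'cat' -> 3
  'big' -> 1
  'dog' -> 0
  'cat' -> 3

Encoded: [0, 2, 1, 3, 3, 1, 0, 3]


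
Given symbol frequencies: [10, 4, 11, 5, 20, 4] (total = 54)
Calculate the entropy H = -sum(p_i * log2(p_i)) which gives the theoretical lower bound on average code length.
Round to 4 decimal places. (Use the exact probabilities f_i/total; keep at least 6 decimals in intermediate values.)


Per-symbol terms -p_i * log2(p_i) with p_i = f_i/54:
  p = 10/54 = 0.185185: log2(p) = -2.432959, -p*log2(p) = 0.450548
  p = 4/54 = 0.074074: log2(p) = -3.754888, -p*log2(p) = 0.278140
  p = 11/54 = 0.203704: log2(p) = -2.295456, -p*log2(p) = 0.467593
  p = 5/54 = 0.092593: log2(p) = -3.432959, -p*log2(p) = 0.317867
  p = 20/54 = 0.370370: log2(p) = -1.432959, -p*log2(p) = 0.530726
  p = 4/54 = 0.074074: log2(p) = -3.754888, -p*log2(p) = 0.278140
H = 0.450548 + 0.278140 + 0.467593 + 0.317867 + 0.530726 + 0.278140 = 2.323014

H = 2.323 bits/symbol


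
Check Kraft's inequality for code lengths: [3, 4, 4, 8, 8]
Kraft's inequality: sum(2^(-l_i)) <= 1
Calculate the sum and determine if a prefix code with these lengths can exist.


Sum = 2^(-3) + 2^(-4) + 2^(-4) + 2^(-8) + 2^(-8)
    = 0.125 + 0.0625 + 0.0625 + 0.00390625 + 0.00390625
    = 66/256 = 0.2578125
Since 0.2578125 <= 1, Kraft's inequality IS satisfied.
A prefix code with these lengths CAN exist.

Kraft sum = 0.2578125. Satisfied.


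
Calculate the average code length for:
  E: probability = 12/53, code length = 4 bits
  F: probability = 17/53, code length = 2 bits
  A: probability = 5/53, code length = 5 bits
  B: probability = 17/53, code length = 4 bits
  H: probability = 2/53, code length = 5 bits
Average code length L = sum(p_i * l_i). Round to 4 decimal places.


Weighted contributions p_i * l_i:
  E: (12/53) * 4 = 48/53
  F: (17/53) * 2 = 34/53
  A: (5/53) * 5 = 25/53
  B: (17/53) * 4 = 68/53
  H: (2/53) * 5 = 10/53
Sum = (48 + 34 + 25 + 68 + 10)/53 = 185/53

L = 185/53 = 3.4906 bits/symbol


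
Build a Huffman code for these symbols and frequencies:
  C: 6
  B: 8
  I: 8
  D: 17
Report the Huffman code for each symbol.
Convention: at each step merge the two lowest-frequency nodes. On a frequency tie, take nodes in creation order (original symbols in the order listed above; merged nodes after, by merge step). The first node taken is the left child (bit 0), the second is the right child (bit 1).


Huffman tree construction:
Step 1: Merge C(6) + B(8) = 14
Step 2: Merge I(8) + (C+B)(14) = 22
Step 3: Merge D(17) + (I+(C+B))(22) = 39
Read each symbol's code off the tree from the root (left child = 0, right child = 1).

Codes:
  C: 110 (length 3)
  B: 111 (length 3)
  I: 10 (length 2)
  D: 0 (length 1)
Average code length: 75/39 = 1.9231 bits/symbol


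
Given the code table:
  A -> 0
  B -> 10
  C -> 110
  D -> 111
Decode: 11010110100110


Decoding:
110 -> C
10 -> B
110 -> C
10 -> B
0 -> A
110 -> C


Result: CBCBAC


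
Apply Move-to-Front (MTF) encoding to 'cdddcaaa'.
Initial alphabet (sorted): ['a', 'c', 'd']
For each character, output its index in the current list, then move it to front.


MTF encoding:
'c': index 1 in ['a', 'c', 'd'] -> ['c', 'a', 'd']
'd': index 2 in ['c', 'a', 'd'] -> ['d', 'c', 'a']
'd': index 0 in ['d', 'c', 'a'] -> ['d', 'c', 'a']
'd': index 0 in ['d', 'c', 'a'] -> ['d', 'c', 'a']
'c': index 1 in ['d', 'c', 'a'] -> ['c', 'd', 'a']
'a': index 2 in ['c', 'd', 'a'] -> ['a', 'c', 'd']
'a': index 0 in ['a', 'c', 'd'] -> ['a', 'c', 'd']
'a': index 0 in ['a', 'c', 'd'] -> ['a', 'c', 'd']


Output: [1, 2, 0, 0, 1, 2, 0, 0]


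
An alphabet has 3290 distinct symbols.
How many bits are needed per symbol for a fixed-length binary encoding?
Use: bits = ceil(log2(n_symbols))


log2(3290) = 11.6839
Bracket: 2^11 = 2048 < 3290 <= 2^12 = 4096
So ceil(log2(3290)) = 12

bits = ceil(log2(3290)) = ceil(11.6839) = 12 bits


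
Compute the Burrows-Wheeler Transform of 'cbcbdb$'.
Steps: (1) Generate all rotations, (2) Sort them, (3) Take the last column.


Rotations (sorted):
  0: $cbcbdb -> last char: b
  1: b$cbcbd -> last char: d
  2: bcbdb$c -> last char: c
  3: bdb$cbc -> last char: c
  4: cbcbdb$ -> last char: $
  5: cbdb$cb -> last char: b
  6: db$cbcb -> last char: b


BWT = bdcc$bb


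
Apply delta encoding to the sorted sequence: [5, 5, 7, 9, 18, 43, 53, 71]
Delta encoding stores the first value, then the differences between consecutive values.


First value: 5
Deltas:
  5 - 5 = 0
  7 - 5 = 2
  9 - 7 = 2
  18 - 9 = 9
  43 - 18 = 25
  53 - 43 = 10
  71 - 53 = 18


Delta encoded: [5, 0, 2, 2, 9, 25, 10, 18]


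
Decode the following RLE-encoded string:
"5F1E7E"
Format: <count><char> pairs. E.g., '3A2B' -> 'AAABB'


Expanding each <count><char> pair:
  5F -> 'FFFFF'
  1E -> 'E'
  7E -> 'EEEEEEE'

Decoded = FFFFFEEEEEEEE


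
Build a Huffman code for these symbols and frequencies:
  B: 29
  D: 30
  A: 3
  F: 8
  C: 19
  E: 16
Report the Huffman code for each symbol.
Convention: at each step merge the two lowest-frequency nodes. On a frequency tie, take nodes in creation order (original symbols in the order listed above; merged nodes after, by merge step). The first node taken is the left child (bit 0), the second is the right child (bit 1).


Huffman tree construction:
Step 1: Merge A(3) + F(8) = 11
Step 2: Merge (A+F)(11) + E(16) = 27
Step 3: Merge C(19) + ((A+F)+E)(27) = 46
Step 4: Merge B(29) + D(30) = 59
Step 5: Merge (C+((A+F)+E))(46) + (B+D)(59) = 105
Read each symbol's code off the tree from the root (left child = 0, right child = 1).

Codes:
  B: 10 (length 2)
  D: 11 (length 2)
  A: 0100 (length 4)
  F: 0101 (length 4)
  C: 00 (length 2)
  E: 011 (length 3)
Average code length: 248/105 = 2.3619 bits/symbol


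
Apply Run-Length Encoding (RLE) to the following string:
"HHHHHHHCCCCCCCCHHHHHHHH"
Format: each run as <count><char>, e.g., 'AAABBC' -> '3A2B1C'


Scanning runs left to right:
  i=0: run of 'H' x 7 -> '7H'
  i=7: run of 'C' x 8 -> '8C'
  i=15: run of 'H' x 8 -> '8H'

RLE = 7H8C8H


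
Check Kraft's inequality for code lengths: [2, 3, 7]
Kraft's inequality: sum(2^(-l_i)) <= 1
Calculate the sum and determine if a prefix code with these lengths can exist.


Sum = 2^(-2) + 2^(-3) + 2^(-7)
    = 0.25 + 0.125 + 0.0078125
    = 49/128 = 0.3828125
Since 0.3828125 <= 1, Kraft's inequality IS satisfied.
A prefix code with these lengths CAN exist.

Kraft sum = 0.3828125. Satisfied.


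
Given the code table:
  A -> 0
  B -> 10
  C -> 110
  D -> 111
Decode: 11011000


Decoding:
110 -> C
110 -> C
0 -> A
0 -> A


Result: CCAA


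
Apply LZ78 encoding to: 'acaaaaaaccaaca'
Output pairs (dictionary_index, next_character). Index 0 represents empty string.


LZ78 encoding steps:
Dictionary: {0: ''}
Step 1: w='' (idx 0), next='a' -> output (0, 'a'), add 'a' as idx 1
Step 2: w='' (idx 0), next='c' -> output (0, 'c'), add 'c' as idx 2
Step 3: w='a' (idx 1), next='a' -> output (1, 'a'), add 'aa' as idx 3
Step 4: w='aa' (idx 3), next='a' -> output (3, 'a'), add 'aaa' as idx 4
Step 5: w='a' (idx 1), next='c' -> output (1, 'c'), add 'ac' as idx 5
Step 6: w='c' (idx 2), next='a' -> output (2, 'a'), add 'ca' as idx 6
Step 7: w='ac' (idx 5), next='a' -> output (5, 'a'), add 'aca' as idx 7


Encoded: [(0, 'a'), (0, 'c'), (1, 'a'), (3, 'a'), (1, 'c'), (2, 'a'), (5, 'a')]
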